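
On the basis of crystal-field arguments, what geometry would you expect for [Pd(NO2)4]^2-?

square planar

Ligand charges: each nitro (N-bound nitrite) is −1. With an overall charge of −2 the palladium centre must be in the +2 oxidation state.
Pd sits in group 10, so the d-electron count is 10 − 2 = 8.
Coordination number: 4.
A 4d d⁸ ion has a large crystal-field splitting; square planar leaves the high-energy d_{x²−y²} orbital empty and maximises CFSE.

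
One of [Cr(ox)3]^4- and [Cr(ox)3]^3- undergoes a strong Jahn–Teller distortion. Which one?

[Cr(ox)3]^4-

[Cr(ox)3]^4-: Summing ligand charges against the −4 overall charge gives an oxidation state of +2 for chromium. Cr sits in group 6, so the d-electron count is 6 − 2 = 4. Oxalate is a weak-field ligand for a first-row metal, so the complex is high-spin. The t₂g³e_g¹ (high-spin) configuration has an unevenly filled e_g set; the Jahn–Teller theorem predicts a tetragonal distortion (typically axial elongation) to lift the degeneracy.
[Cr(ox)3]^3-: Summing ligand charges against the −3 overall charge gives an oxidation state of +3 for chromium. Chromium is a group-6 element; Cr(III) is therefore d³. The d³ configuration leaves the e_g set evenly filled (or empty) — no strong Jahn–Teller driving force.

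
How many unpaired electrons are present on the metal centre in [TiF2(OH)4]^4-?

Ligand charges: each fluoride is −1; each hydroxide is −1. With an overall charge of −4 the titanium centre must be in the +2 oxidation state.
Ti sits in group 4, so the d-electron count is 4 − 2 = 2.
In an octahedral field the d² configuration is t₂g²e_g⁰ (only one arrangement possible), giving 2 unpaired electrons.

2 unpaired electrons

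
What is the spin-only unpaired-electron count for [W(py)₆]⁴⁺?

2

Summing ligand charges against the +4 overall charge gives an oxidation state of +4 for tungsten.
Group 6 minus oxidation state 4 gives a d² configuration.
In an octahedral field the d² configuration is t₂g²e_g⁰ (only one arrangement possible), giving 2 unpaired electrons.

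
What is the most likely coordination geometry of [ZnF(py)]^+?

linear

Ligand charges: each fluoride is −1; pyridine is neutral. With an overall charge of +1 the zinc centre must be in the +2 oxidation state.
Group 12 minus oxidation state 2 gives a d¹⁰ configuration.
With 2 monodentate ligands the coordination number is 2.
A d¹⁰ ion with only two ligands adopts a linear arrangement (sp hybridisation; no CFSE preference).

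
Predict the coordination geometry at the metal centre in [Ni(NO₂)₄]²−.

square planar

Summing ligand charges against the −2 overall charge gives an oxidation state of +2 for nickel.
Group 10 minus oxidation state 2 gives a d⁸ configuration.
Coordination number: 4.
Nitro (N-bound nitrite) is a strong-field ligand (high in the spectrochemical series).
A 3d d⁸ ion with strong-field ligands gains enough CFSE to favour square planar over tetrahedral.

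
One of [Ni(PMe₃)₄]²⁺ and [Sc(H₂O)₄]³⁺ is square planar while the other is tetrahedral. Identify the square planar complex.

For [Ni(PMe₃)₄]²⁺: Trimethylphosphine is neutral; balancing the +2 overall charge requires Ni(II). Group 10 minus oxidation state 2 gives a d⁸ configuration. Trimethylphosphine is a strong-field ligand (high in the spectrochemical series). A 3d d⁸ ion with strong-field ligands gains enough CFSE to favour square planar over tetrahedral. → square planar.
For [Sc(H₂O)₄]³⁺: Water is neutral; balancing the +3 overall charge requires Sc(III). Group 3 minus oxidation state 3 gives a d⁰ configuration. A d⁰ ion has no crystal-field stabilisation preference between square planar and tetrahedral, so four ligands adopt the sterically favoured tetrahedral geometry. → tetrahedral.

[Ni(PMe₃)₄]²⁺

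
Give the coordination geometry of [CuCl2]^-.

Ligand charges: each chloride is −1. With an overall charge of −1 the copper centre must be in the +1 oxidation state.
Copper is a group-11 element; Cu(I) is therefore d¹⁰.
With 2 monodentate ligands the coordination number is 2.
A d¹⁰ ion with only two ligands adopts a linear arrangement (sp hybridisation; no CFSE preference).

linear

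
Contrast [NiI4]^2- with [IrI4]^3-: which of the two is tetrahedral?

For [NiI4]^2-: Each iodide is −1; balancing the −2 overall charge requires Ni(II). Ni sits in group 10, so the d-electron count is 10 − 2 = 8. Iodide is a weak-field ligand. With weak-field ligands the CFSE gain from square planar is small, so a 3d d⁸ ion takes the sterically preferred tetrahedral geometry. → tetrahedral.
For [IrI4]^3-: Summing ligand charges against the −3 overall charge gives an oxidation state of +1 for iridium. Ir sits in group 9, so the d-electron count is 9 − 1 = 8. A 5d d⁸ ion has a large crystal-field splitting; square planar leaves the high-energy d_{x²−y²} orbital empty and maximises CFSE. → square planar.

[NiI4]^2-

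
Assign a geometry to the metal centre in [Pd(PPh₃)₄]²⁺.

Ligand charges: triphenylphosphine is neutral. With an overall charge of +2 the palladium centre must be in the +2 oxidation state.
Group 10 minus oxidation state 2 gives a d⁸ configuration.
With 4 monodentate ligands the coordination number is 4.
A 4d d⁸ ion has a large crystal-field splitting; square planar leaves the high-energy d_{x²−y²} orbital empty and maximises CFSE.

square planar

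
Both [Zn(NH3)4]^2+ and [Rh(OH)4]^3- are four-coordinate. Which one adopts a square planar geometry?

[Rh(OH)4]^3-

For [Zn(NH3)4]^2+: Summing ligand charges against the +2 overall charge gives an oxidation state of +2 for zinc. Zn sits in group 12, so the d-electron count is 12 − 2 = 10. A d¹⁰ ion has no crystal-field stabilisation preference between square planar and tetrahedral, so four ligands adopt the sterically favoured tetrahedral geometry. → tetrahedral.
For [Rh(OH)4]^3-: Each hydroxide is −1; balancing the −3 overall charge requires Rh(I). Rhodium is a group-9 element; Rh(I) is therefore d⁸. A 4d d⁸ ion has a large crystal-field splitting; square planar leaves the high-energy d_{x²−y²} orbital empty and maximises CFSE. → square planar.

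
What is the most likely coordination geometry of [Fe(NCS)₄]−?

Each isothiocyanate is −1; balancing the −1 overall charge requires Fe(III).
Group 8 minus oxidation state 3 gives a d⁵ configuration.
Coordination number: 4.
Isothiocyanate is a weak-field ligand.
A high-spin d⁵ ion has zero CFSE in either geometry, so four ligands adopt the sterically favoured tetrahedral geometry.

tetrahedral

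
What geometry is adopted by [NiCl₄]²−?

Ligand charges: each chloride is −1. With an overall charge of −2 the nickel centre must be in the +2 oxidation state.
Ni sits in group 10, so the d-electron count is 10 − 2 = 8.
Coordination number: 4.
Chloride is a weak-field ligand.
With weak-field ligands the CFSE gain from square planar is small, so a 3d d⁸ ion takes the sterically preferred tetrahedral geometry.

tetrahedral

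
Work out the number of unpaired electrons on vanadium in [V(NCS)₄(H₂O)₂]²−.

3

Summing ligand charges against the −2 overall charge gives an oxidation state of +2 for vanadium.
Group 5 minus oxidation state 2 gives a d³ configuration.
In an octahedral field the d³ configuration is t₂g³e_g⁰ (only one arrangement possible), giving 3 unpaired electrons.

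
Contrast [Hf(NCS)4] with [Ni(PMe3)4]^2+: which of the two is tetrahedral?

[Hf(NCS)4]

For [Hf(NCS)4]: Each isothiocyanate is −1; balancing the 0 overall charge requires Hf(IV). Hafnium is a group-4 element; Hf(IV) is therefore d⁰. A d⁰ ion has no crystal-field stabilisation preference between square planar and tetrahedral, so four ligands adopt the sterically favoured tetrahedral geometry. → tetrahedral.
For [Ni(PMe3)4]^2+: Summing ligand charges against the +2 overall charge gives an oxidation state of +2 for nickel. Ni sits in group 10, so the d-electron count is 10 − 2 = 8. Trimethylphosphine is a strong-field ligand (high in the spectrochemical series). A 3d d⁸ ion with strong-field ligands gains enough CFSE to favour square planar over tetrahedral. → square planar.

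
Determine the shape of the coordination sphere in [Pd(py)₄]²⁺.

Ligand charges: pyridine is neutral. With an overall charge of +2 the palladium centre must be in the +2 oxidation state.
Group 10 minus oxidation state 2 gives a d⁸ configuration.
With 4 monodentate ligands the coordination number is 4.
A 4d d⁸ ion has a large crystal-field splitting; square planar leaves the high-energy d_{x²−y²} orbital empty and maximises CFSE.

square planar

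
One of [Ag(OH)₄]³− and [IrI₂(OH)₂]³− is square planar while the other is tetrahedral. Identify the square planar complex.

For [Ag(OH)₄]³−: Summing ligand charges against the −3 overall charge gives an oxidation state of +1 for silver. Silver is a group-11 element; Ag(I) is therefore d¹⁰. A d¹⁰ ion has no crystal-field stabilisation preference between square planar and tetrahedral, so four ligands adopt the sterically favoured tetrahedral geometry. → tetrahedral.
For [IrI₂(OH)₂]³−: Ligand charges: each iodide is −1; each hydroxide is −1. With an overall charge of −3 the iridium centre must be in the +1 oxidation state. Ir sits in group 9, so the d-electron count is 9 − 1 = 8. A 5d d⁸ ion has a large crystal-field splitting; square planar leaves the high-energy d_{x²−y²} orbital empty and maximises CFSE. → square planar.

[IrI₂(OH)₂]³−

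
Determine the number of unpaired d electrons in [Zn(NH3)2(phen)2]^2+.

Ammonia is neutral; 1,10-phenanthroline is neutral; balancing the +2 overall charge requires Zn(II).
Group 12 minus oxidation state 2 gives a d¹⁰ configuration.
Counting donor atoms: 2×ammonia (monodentate) → 2 donors; 2×1,10-phenanthroline (bidentate) → 4 donors. Coordination number = 6.
In an octahedral field the d¹⁰ configuration is t₂g⁶e_g⁴, giving 0 unpaired electrons.

0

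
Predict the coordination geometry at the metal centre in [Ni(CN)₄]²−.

square planar

Ligand charges: each cyanide is −1. With an overall charge of −2 the nickel centre must be in the +2 oxidation state.
Ni sits in group 10, so the d-electron count is 10 − 2 = 8.
Coordination number: 4.
Cyanide is a strong-field ligand (high in the spectrochemical series).
A 3d d⁸ ion with strong-field ligands gains enough CFSE to favour square planar over tetrahedral.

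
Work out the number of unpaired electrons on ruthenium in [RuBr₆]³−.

Ligand charges: each bromide is −1. With an overall charge of −3 the ruthenium centre must be in the +3 oxidation state.
Group 8 minus oxidation state 3 gives a d⁵ configuration.
The spin state decides the count: a 4d ion has a large Δₒ and is invariably low-spin.
An octahedral low-spin d⁵ ion is t₂g⁵e_g⁰, giving 1 unpaired electron.

1 unpaired electron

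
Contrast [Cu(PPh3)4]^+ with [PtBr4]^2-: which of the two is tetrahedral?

For [Cu(PPh3)4]^+: Summing ligand charges against the +1 overall charge gives an oxidation state of +1 for copper. Copper is a group-11 element; Cu(I) is therefore d¹⁰. A d¹⁰ ion has no crystal-field stabilisation preference between square planar and tetrahedral, so four ligands adopt the sterically favoured tetrahedral geometry. → tetrahedral.
For [PtBr4]^2-: Each bromide is −1; balancing the −2 overall charge requires Pt(II). Pt sits in group 10, so the d-electron count is 10 − 2 = 8. A 5d d⁸ ion has a large crystal-field splitting; square planar leaves the high-energy d_{x²−y²} orbital empty and maximises CFSE. → square planar.

[Cu(PPh3)4]^+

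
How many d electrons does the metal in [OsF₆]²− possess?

d⁴

Each fluoride is −1; balancing the −2 overall charge requires Os(IV).
Group 8 minus oxidation state 4 gives a d⁴ configuration.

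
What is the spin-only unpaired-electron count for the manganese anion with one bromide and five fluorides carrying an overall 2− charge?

Each bromide is −1; each fluoride is −1; balancing the −2 overall charge requires Mn(IV).
Manganese is a group-7 element; Mn(IV) is therefore d³.
In an octahedral field the d³ configuration is t₂g³e_g⁰ (only one arrangement possible), giving 3 unpaired electrons.

3 unpaired electrons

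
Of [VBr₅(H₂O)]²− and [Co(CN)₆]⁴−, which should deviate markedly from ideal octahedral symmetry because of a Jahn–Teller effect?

[VBr₅(H₂O)]²−: Ligand charges: each bromide is −1; water is neutral. With an overall charge of −2 the vanadium centre must be in the +3 oxidation state. V sits in group 5, so the d-electron count is 5 − 3 = 2. The d² configuration leaves the e_g set evenly filled (or empty) — no strong Jahn–Teller driving force.
[Co(CN)₆]⁴−: Summing ligand charges against the −4 overall charge gives an oxidation state of +2 for cobalt. Co sits in group 9, so the d-electron count is 9 − 2 = 7. Cyanide is a strong-field ligand (high in the spectrochemical series) for a first-row metal, so the complex is low-spin. The t₂g⁶e_g¹ (low-spin) configuration has an unevenly filled e_g set; the Jahn–Teller theorem predicts a tetragonal distortion (typically axial elongation) to lift the degeneracy.

[Co(CN)₆]⁴−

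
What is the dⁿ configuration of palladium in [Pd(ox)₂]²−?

d⁸

Summing ligand charges against the −2 overall charge gives an oxidation state of +2 for palladium.
Group 10 minus oxidation state 2 gives a d⁸ configuration.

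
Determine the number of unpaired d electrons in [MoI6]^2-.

Summing ligand charges against the −2 overall charge gives an oxidation state of +4 for molybdenum.
Group 6 minus oxidation state 4 gives a d² configuration.
In an octahedral field the d² configuration is t₂g²e_g⁰ (only one arrangement possible), giving 2 unpaired electrons.

2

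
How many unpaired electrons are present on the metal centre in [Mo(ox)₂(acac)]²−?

3 unpaired electrons

Ligand charges: each oxalate is −2; each acetylacetonate is −1. With an overall charge of −2 the molybdenum centre must be in the +3 oxidation state.
Molybdenum is a group-6 element; Mo(III) is therefore d³.
Counting donor atoms: 2×oxalate (bidentate) → 4 donors; 1×acetylacetonate (bidentate) → 2 donors. Coordination number = 6.
In an octahedral field the d³ configuration is t₂g³e_g⁰ (only one arrangement possible), giving 3 unpaired electrons.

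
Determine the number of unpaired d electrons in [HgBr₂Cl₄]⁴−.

0

Summing ligand charges against the −4 overall charge gives an oxidation state of +2 for mercury.
Mercury is a group-12 element; Hg(II) is therefore d¹⁰.
In an octahedral field the d¹⁰ configuration is t₂g⁶e_g⁴, giving 0 unpaired electrons.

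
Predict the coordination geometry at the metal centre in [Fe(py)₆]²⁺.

Ligand charges: pyridine is neutral. With an overall charge of +2 the iron centre must be in the +2 oxidation state.
Group 8 minus oxidation state 2 gives a d⁶ configuration.
Coordination number: 6.
Six donors around a single metal centre give an octahedral coordination sphere.

octahedral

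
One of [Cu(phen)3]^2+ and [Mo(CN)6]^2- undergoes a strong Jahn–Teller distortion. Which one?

[Cu(phen)3]^2+

[Cu(phen)3]^2+: Summing ligand charges against the +2 overall charge gives an oxidation state of +2 for copper. Group 11 minus oxidation state 2 gives a d⁹ configuration. The t₂g⁶e_g³ configuration has an unevenly filled e_g set; the Jahn–Teller theorem predicts a tetragonal distortion (typically axial elongation) to lift the degeneracy.
[Mo(CN)6]^2-: Each cyanide is −1; balancing the −2 overall charge requires Mo(IV). Mo sits in group 6, so the d-electron count is 6 − 4 = 2. The d² configuration leaves the e_g set evenly filled (or empty) — no strong Jahn–Teller driving force.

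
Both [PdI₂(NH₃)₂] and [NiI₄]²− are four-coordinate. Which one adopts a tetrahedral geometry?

[NiI₄]²−

For [PdI₂(NH₃)₂]: Ligand charges: each iodide is −1; ammonia is neutral. With an overall charge of 0 the palladium centre must be in the +2 oxidation state. Pd sits in group 10, so the d-electron count is 10 − 2 = 8. A 4d d⁸ ion has a large crystal-field splitting; square planar leaves the high-energy d_{x²−y²} orbital empty and maximises CFSE. → square planar.
For [NiI₄]²−: Summing ligand charges against the −2 overall charge gives an oxidation state of +2 for nickel. Nickel is a group-10 element; Ni(II) is therefore d⁸. Iodide is a weak-field ligand. With weak-field ligands the CFSE gain from square planar is small, so a 3d d⁸ ion takes the sterically preferred tetrahedral geometry. → tetrahedral.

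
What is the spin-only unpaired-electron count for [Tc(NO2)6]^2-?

Each nitro (N-bound nitrite) is −1; balancing the −2 overall charge requires Tc(IV).
Tc sits in group 7, so the d-electron count is 7 − 4 = 3.
In an octahedral field the d³ configuration is t₂g³e_g⁰ (only one arrangement possible), giving 3 unpaired electrons.

3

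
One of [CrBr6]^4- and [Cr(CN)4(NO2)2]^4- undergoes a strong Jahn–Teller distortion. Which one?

[CrBr6]^4-: Summing ligand charges against the −4 overall charge gives an oxidation state of +2 for chromium. Group 6 minus oxidation state 2 gives a d⁴ configuration. Bromide is a weak-field ligand for a first-row metal, so the complex is high-spin. The t₂g³e_g¹ (high-spin) configuration has an unevenly filled e_g set; the Jahn–Teller theorem predicts a tetragonal distortion (typically axial elongation) to lift the degeneracy.
[Cr(CN)4(NO2)2]^4-: Ligand charges: each cyanide is −1; each nitro (N-bound nitrite) is −1. With an overall charge of −4 the chromium centre must be in the +2 oxidation state. Group 6 minus oxidation state 2 gives a d⁴ configuration. Cyanide and nitro (N-bound nitrite) are strong-field ligands (high in the spectrochemical series) for a first-row metal, so the complex is low-spin. The d⁴ configuration leaves the e_g set evenly filled (or empty) — no strong Jahn–Teller driving force.

[CrBr6]^4-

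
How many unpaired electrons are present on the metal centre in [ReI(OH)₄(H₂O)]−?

3

Ligand charges: each iodide is −1; each hydroxide is −1; water is neutral. With an overall charge of −1 the rhenium centre must be in the +4 oxidation state.
Rhenium is a group-7 element; Re(IV) is therefore d³.
In an octahedral field the d³ configuration is t₂g³e_g⁰ (only one arrangement possible), giving 3 unpaired electrons.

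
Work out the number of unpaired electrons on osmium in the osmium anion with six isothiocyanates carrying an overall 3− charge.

1

Ligand charges: each isothiocyanate is −1. With an overall charge of −3 the osmium centre must be in the +3 oxidation state.
Os sits in group 8, so the d-electron count is 8 − 3 = 5.
The spin state decides the count: a 5d ion has a large Δₒ and is invariably low-spin.
An octahedral low-spin d⁵ ion is t₂g⁵e_g⁰, giving 1 unpaired electron.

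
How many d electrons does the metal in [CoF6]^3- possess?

d6

Ligand charges: each fluoride is −1. With an overall charge of −3 the cobalt centre must be in the +3 oxidation state.
Group 9 minus oxidation state 3 gives a d⁶ configuration.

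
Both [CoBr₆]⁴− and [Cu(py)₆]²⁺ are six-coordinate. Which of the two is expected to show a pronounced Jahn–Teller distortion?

[Cu(py)₆]²⁺

[CoBr₆]⁴−: Ligand charges: each bromide is −1. With an overall charge of −4 the cobalt centre must be in the +2 oxidation state. Co sits in group 9, so the d-electron count is 9 − 2 = 7. Bromide is a weak-field ligand for a first-row metal, so the complex is high-spin. The d⁷ configuration leaves the e_g set evenly filled (or empty) — no strong Jahn–Teller driving force.
[Cu(py)₆]²⁺: Ligand charges: pyridine is neutral. With an overall charge of +2 the copper centre must be in the +2 oxidation state. Group 11 minus oxidation state 2 gives a d⁹ configuration. The t₂g⁶e_g³ configuration has an unevenly filled e_g set; the Jahn–Teller theorem predicts a tetragonal distortion (typically axial elongation) to lift the degeneracy.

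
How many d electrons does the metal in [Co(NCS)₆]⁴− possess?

Ligand charges: each isothiocyanate is −1. With an overall charge of −4 the cobalt centre must be in the +2 oxidation state.
Cobalt is a group-9 element; Co(II) is therefore d⁷.

d7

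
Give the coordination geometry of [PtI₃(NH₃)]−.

square planar

Each iodide is −1; ammonia is neutral; balancing the −1 overall charge requires Pt(II).
Platinum is a group-10 element; Pt(II) is therefore d⁸.
With 4 monodentate ligands the coordination number is 4.
A 5d d⁸ ion has a large crystal-field splitting; square planar leaves the high-energy d_{x²−y²} orbital empty and maximises CFSE.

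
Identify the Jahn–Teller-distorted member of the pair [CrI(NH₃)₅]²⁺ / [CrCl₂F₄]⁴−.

[CrI(NH₃)₅]²⁺: Summing ligand charges against the +2 overall charge gives an oxidation state of +3 for chromium. Group 6 minus oxidation state 3 gives a d³ configuration. The d³ configuration leaves the e_g set evenly filled (or empty) — no strong Jahn–Teller driving force.
[CrCl₂F₄]⁴−: Each chloride is −1; each fluoride is −1; balancing the −4 overall charge requires Cr(II). Group 6 minus oxidation state 2 gives a d⁴ configuration. Chloride and fluoride are weak-field ligands for a first-row metal, so the complex is high-spin. The t₂g³e_g¹ (high-spin) configuration has an unevenly filled e_g set; the Jahn–Teller theorem predicts a tetragonal distortion (typically axial elongation) to lift the degeneracy.

[CrCl₂F₄]⁴−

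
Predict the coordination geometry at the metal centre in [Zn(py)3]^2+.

trigonal planar

Ligand charges: pyridine is neutral. With an overall charge of +2 the zinc centre must be in the +2 oxidation state.
Zinc is a group-12 element; Zn(II) is therefore d¹⁰.
Coordination number: 3.
Three ligands around a d¹⁰ centre minimise repulsion in a trigonal-planar arrangement.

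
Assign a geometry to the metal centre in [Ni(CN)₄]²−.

square planar

Each cyanide is −1; balancing the −2 overall charge requires Ni(II).
Nickel is a group-10 element; Ni(II) is therefore d⁸.
Coordination number: 4.
Cyanide is a strong-field ligand (high in the spectrochemical series).
A 3d d⁸ ion with strong-field ligands gains enough CFSE to favour square planar over tetrahedral.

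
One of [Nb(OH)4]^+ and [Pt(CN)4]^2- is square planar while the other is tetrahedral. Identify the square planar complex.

[Pt(CN)4]^2-

For [Nb(OH)4]^+: Summing ligand charges against the +1 overall charge gives an oxidation state of +5 for niobium. Group 5 minus oxidation state 5 gives a d⁰ configuration. A d⁰ ion has no crystal-field stabilisation preference between square planar and tetrahedral, so four ligands adopt the sterically favoured tetrahedral geometry. → tetrahedral.
For [Pt(CN)4]^2-: Ligand charges: each cyanide is −1. With an overall charge of −2 the platinum centre must be in the +2 oxidation state. Group 10 minus oxidation state 2 gives a d⁸ configuration. A 5d d⁸ ion has a large crystal-field splitting; square planar leaves the high-energy d_{x²−y²} orbital empty and maximises CFSE. → square planar.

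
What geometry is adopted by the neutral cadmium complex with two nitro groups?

Each nitro (N-bound nitrite) is −1; balancing the 0 overall charge requires Cd(II).
Cd sits in group 12, so the d-electron count is 12 − 2 = 10.
Coordination number: 2.
A d¹⁰ ion with only two ligands adopts a linear arrangement (sp hybridisation; no CFSE preference).

linear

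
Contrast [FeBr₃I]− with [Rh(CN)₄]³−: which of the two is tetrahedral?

[FeBr₃I]−

For [FeBr₃I]−: Summing ligand charges against the −1 overall charge gives an oxidation state of +3 for iron. Fe sits in group 8, so the d-electron count is 8 − 3 = 5. A high-spin d⁵ ion has zero CFSE in either geometry, so four ligands adopt the sterically favoured tetrahedral geometry. → tetrahedral.
For [Rh(CN)₄]³−: Each cyanide is −1; balancing the −3 overall charge requires Rh(I). Group 9 minus oxidation state 1 gives a d⁸ configuration. A 4d d⁸ ion has a large crystal-field splitting; square planar leaves the high-energy d_{x²−y²} orbital empty and maximises CFSE. → square planar.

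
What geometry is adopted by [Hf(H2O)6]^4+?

octahedral

Water is neutral; balancing the +4 overall charge requires Hf(IV).
Hf sits in group 4, so the d-electron count is 4 − 4 = 0.
With 6 monodentate ligands the coordination number is 6.
Six donors around a single metal centre give an octahedral coordination sphere.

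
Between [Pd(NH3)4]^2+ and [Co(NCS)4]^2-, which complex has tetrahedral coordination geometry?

[Co(NCS)4]^2-

For [Pd(NH3)4]^2+: Ammonia is neutral; balancing the +2 overall charge requires Pd(II). Pd sits in group 10, so the d-electron count is 10 − 2 = 8. A 4d d⁸ ion has a large crystal-field splitting; square planar leaves the high-energy d_{x²−y²} orbital empty and maximises CFSE. → square planar.
For [Co(NCS)4]^2-: Summing ligand charges against the −2 overall charge gives an oxidation state of +2 for cobalt. Co sits in group 9, so the d-electron count is 9 − 2 = 7. For a high-spin 3d d⁷ ion with weak-field ligands the small Δₜ gives little square-planar CFSE advantage, so four ligands adopt the sterically favoured tetrahedral geometry. → tetrahedral.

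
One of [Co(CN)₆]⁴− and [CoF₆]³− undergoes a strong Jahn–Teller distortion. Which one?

[Co(CN)₆]⁴−

[Co(CN)₆]⁴−: Each cyanide is −1; balancing the −4 overall charge requires Co(II). Cobalt is a group-9 element; Co(II) is therefore d⁷. Cyanide is a strong-field ligand (high in the spectrochemical series) for a first-row metal, so the complex is low-spin. The t₂g⁶e_g¹ (low-spin) configuration has an unevenly filled e_g set; the Jahn–Teller theorem predicts a tetragonal distortion (typically axial elongation) to lift the degeneracy.
[CoF₆]³−: Each fluoride is −1; balancing the −3 overall charge requires Co(III). Group 9 minus oxidation state 3 gives a d⁶ configuration. Fluoride is the one ligand weak enough to leave Co(III) high-spin — [CoF₆]³⁻ is the classic exception. The d⁶ configuration leaves the e_g set evenly filled (or empty) — no strong Jahn–Teller driving force.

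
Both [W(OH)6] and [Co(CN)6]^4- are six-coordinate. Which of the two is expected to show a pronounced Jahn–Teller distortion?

[Co(CN)6]^4-

[W(OH)6]: Ligand charges: each hydroxide is −1. With an overall charge of 0 the tungsten centre must be in the +6 oxidation state. W sits in group 6, so the d-electron count is 6 − 6 = 0. The d⁰ configuration leaves the e_g set evenly filled (or empty) — no strong Jahn–Teller driving force.
[Co(CN)6]^4-: Summing ligand charges against the −4 overall charge gives an oxidation state of +2 for cobalt. Group 9 minus oxidation state 2 gives a d⁷ configuration. Cyanide is a strong-field ligand (high in the spectrochemical series) for a first-row metal, so the complex is low-spin. The t₂g⁶e_g¹ (low-spin) configuration has an unevenly filled e_g set; the Jahn–Teller theorem predicts a tetragonal distortion (typically axial elongation) to lift the degeneracy.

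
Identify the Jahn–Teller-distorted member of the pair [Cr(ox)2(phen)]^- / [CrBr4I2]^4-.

[CrBr4I2]^4-

[Cr(ox)2(phen)]^-: Summing ligand charges against the −1 overall charge gives an oxidation state of +3 for chromium. Cr sits in group 6, so the d-electron count is 6 − 3 = 3. The d³ configuration leaves the e_g set evenly filled (or empty) — no strong Jahn–Teller driving force.
[CrBr4I2]^4-: Summing ligand charges against the −4 overall charge gives an oxidation state of +2 for chromium. Cr sits in group 6, so the d-electron count is 6 − 2 = 4. Bromide and iodide are weak-field ligands for a first-row metal, so the complex is high-spin. The t₂g³e_g¹ (high-spin) configuration has an unevenly filled e_g set; the Jahn–Teller theorem predicts a tetragonal distortion (typically axial elongation) to lift the degeneracy.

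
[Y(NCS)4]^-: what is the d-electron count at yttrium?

Each isothiocyanate is −1; balancing the −1 overall charge requires Y(III).
Group 3 minus oxidation state 3 gives a d⁰ configuration.

d0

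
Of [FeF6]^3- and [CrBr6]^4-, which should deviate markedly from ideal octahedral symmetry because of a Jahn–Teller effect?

[CrBr6]^4-

[FeF6]^3-: Each fluoride is −1; balancing the −3 overall charge requires Fe(III). Iron is a group-8 element; Fe(III) is therefore d⁵. Fluoride is a weak-field ligand for a first-row metal, so the complex is high-spin. The d⁵ configuration leaves the e_g set evenly filled (or empty) — no strong Jahn–Teller driving force.
[CrBr6]^4-: Summing ligand charges against the −4 overall charge gives an oxidation state of +2 for chromium. Group 6 minus oxidation state 2 gives a d⁴ configuration. Bromide is a weak-field ligand for a first-row metal, so the complex is high-spin. The t₂g³e_g¹ (high-spin) configuration has an unevenly filled e_g set; the Jahn–Teller theorem predicts a tetragonal distortion (typically axial elongation) to lift the degeneracy.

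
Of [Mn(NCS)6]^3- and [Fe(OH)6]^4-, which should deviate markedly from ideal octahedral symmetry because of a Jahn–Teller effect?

[Mn(NCS)6]^3-

[Mn(NCS)6]^3-: Each isothiocyanate is −1; balancing the −3 overall charge requires Mn(III). Group 7 minus oxidation state 3 gives a d⁴ configuration. Isothiocyanate is a weak-field ligand for a first-row metal, so the complex is high-spin. The t₂g³e_g¹ (high-spin) configuration has an unevenly filled e_g set; the Jahn–Teller theorem predicts a tetragonal distortion (typically axial elongation) to lift the degeneracy.
[Fe(OH)6]^4-: Each hydroxide is −1; balancing the −4 overall charge requires Fe(II). Group 8 minus oxidation state 2 gives a d⁶ configuration. Hydroxide is a weak-field ligand for a first-row metal, so the complex is high-spin. The d⁶ configuration leaves the e_g set evenly filled (or empty) — no strong Jahn–Teller driving force.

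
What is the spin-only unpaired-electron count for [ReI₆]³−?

Each iodide is −1; balancing the −3 overall charge requires Re(III).
Group 7 minus oxidation state 3 gives a d⁴ configuration.
The spin state decides the count: a 5d ion has a large Δₒ and is invariably low-spin.
An octahedral low-spin d⁴ ion is t₂g⁴e_g⁰, giving 2 unpaired electrons.

2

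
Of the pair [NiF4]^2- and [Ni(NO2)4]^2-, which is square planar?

For [NiF4]^2-: Ligand charges: each fluoride is −1. With an overall charge of −2 the nickel centre must be in the +2 oxidation state. Ni sits in group 10, so the d-electron count is 10 − 2 = 8. Fluoride is a weak-field ligand. With weak-field ligands the CFSE gain from square planar is small, so a 3d d⁸ ion takes the sterically preferred tetrahedral geometry. → tetrahedral.
For [Ni(NO2)4]^2-: Summing ligand charges against the −2 overall charge gives an oxidation state of +2 for nickel. Ni sits in group 10, so the d-electron count is 10 − 2 = 8. Nitro (N-bound nitrite) is a strong-field ligand (high in the spectrochemical series). A 3d d⁸ ion with strong-field ligands gains enough CFSE to favour square planar over tetrahedral. → square planar.

[Ni(NO2)4]^2-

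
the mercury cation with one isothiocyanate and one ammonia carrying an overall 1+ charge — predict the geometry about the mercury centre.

linear

Summing ligand charges against the +1 overall charge gives an oxidation state of +2 for mercury.
Hg sits in group 12, so the d-electron count is 12 − 2 = 10.
Coordination number: 2.
A d¹⁰ ion with only two ligands adopts a linear arrangement (sp hybridisation; no CFSE preference).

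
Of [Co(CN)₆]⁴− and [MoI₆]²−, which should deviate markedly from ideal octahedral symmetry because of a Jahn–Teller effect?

[Co(CN)₆]⁴−

[Co(CN)₆]⁴−: Each cyanide is −1; balancing the −4 overall charge requires Co(II). Co sits in group 9, so the d-electron count is 9 − 2 = 7. Cyanide is a strong-field ligand (high in the spectrochemical series) for a first-row metal, so the complex is low-spin. The t₂g⁶e_g¹ (low-spin) configuration has an unevenly filled e_g set; the Jahn–Teller theorem predicts a tetragonal distortion (typically axial elongation) to lift the degeneracy.
[MoI₆]²−: Each iodide is −1; balancing the −2 overall charge requires Mo(IV). Mo sits in group 6, so the d-electron count is 6 − 4 = 2. The d² configuration leaves the e_g set evenly filled (or empty) — no strong Jahn–Teller driving force.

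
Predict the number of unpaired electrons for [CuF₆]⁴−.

1 unpaired electron

Each fluoride is −1; balancing the −4 overall charge requires Cu(II).
Copper is a group-11 element; Cu(II) is therefore d⁹.
In an octahedral field the d⁹ configuration is t₂g⁶e_g³ (only one arrangement possible), giving 1 unpaired electron.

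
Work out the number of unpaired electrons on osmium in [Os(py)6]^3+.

Summing ligand charges against the +3 overall charge gives an oxidation state of +3 for osmium.
Group 8 minus oxidation state 3 gives a d⁵ configuration.
The spin state decides the count: a 5d ion has a large Δₒ and is invariably low-spin.
An octahedral low-spin d⁵ ion is t₂g⁵e_g⁰, giving 1 unpaired electron.

1 unpaired electron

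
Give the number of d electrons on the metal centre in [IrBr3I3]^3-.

d6

Each bromide is −1; each iodide is −1; balancing the −3 overall charge requires Ir(III).
Group 9 minus oxidation state 3 gives a d⁶ configuration.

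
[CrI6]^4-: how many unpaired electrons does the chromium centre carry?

Summing ligand charges against the −4 overall charge gives an oxidation state of +2 for chromium.
Chromium is a group-6 element; Cr(II) is therefore d⁴.
The spin state decides the count: Iodide is a weak-field ligand for a first-row metal, so the complex is high-spin.
An octahedral high-spin d⁴ ion is t₂g³e_g¹, giving 4 unpaired electrons.

4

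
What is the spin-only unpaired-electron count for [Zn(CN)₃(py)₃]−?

0

Each cyanide is −1; pyridine is neutral; balancing the −1 overall charge requires Zn(II).
Zn sits in group 12, so the d-electron count is 12 − 2 = 10.
In an octahedral field the d¹⁰ configuration is t₂g⁶e_g⁴, giving 0 unpaired electrons.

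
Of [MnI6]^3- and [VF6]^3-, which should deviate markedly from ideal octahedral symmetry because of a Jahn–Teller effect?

[MnI6]^3-: Summing ligand charges against the −3 overall charge gives an oxidation state of +3 for manganese. Group 7 minus oxidation state 3 gives a d⁴ configuration. Iodide is a weak-field ligand for a first-row metal, so the complex is high-spin. The t₂g³e_g¹ (high-spin) configuration has an unevenly filled e_g set; the Jahn–Teller theorem predicts a tetragonal distortion (typically axial elongation) to lift the degeneracy.
[VF6]^3-: Each fluoride is −1; balancing the −3 overall charge requires V(III). V sits in group 5, so the d-electron count is 5 − 3 = 2. The d² configuration leaves the e_g set evenly filled (or empty) — no strong Jahn–Teller driving force.

[MnI6]^3-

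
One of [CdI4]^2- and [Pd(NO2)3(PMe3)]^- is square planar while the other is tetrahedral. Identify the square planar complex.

For [CdI4]^2-: Summing ligand charges against the −2 overall charge gives an oxidation state of +2 for cadmium. Cadmium is a group-12 element; Cd(II) is therefore d¹⁰. A d¹⁰ ion has no crystal-field stabilisation preference between square planar and tetrahedral, so four ligands adopt the sterically favoured tetrahedral geometry. → tetrahedral.
For [Pd(NO2)3(PMe3)]^-: Summing ligand charges against the −1 overall charge gives an oxidation state of +2 for palladium. Palladium is a group-10 element; Pd(II) is therefore d⁸. A 4d d⁸ ion has a large crystal-field splitting; square planar leaves the high-energy d_{x²−y²} orbital empty and maximises CFSE. → square planar.

[Pd(NO2)3(PMe3)]^-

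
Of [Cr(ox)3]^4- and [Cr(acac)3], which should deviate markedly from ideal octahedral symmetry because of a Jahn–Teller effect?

[Cr(ox)3]^4-: Each oxalate is −2; balancing the −4 overall charge requires Cr(II). Chromium is a group-6 element; Cr(II) is therefore d⁴. Oxalate is a weak-field ligand for a first-row metal, so the complex is high-spin. The t₂g³e_g¹ (high-spin) configuration has an unevenly filled e_g set; the Jahn–Teller theorem predicts a tetragonal distortion (typically axial elongation) to lift the degeneracy.
[Cr(acac)3]: Summing ligand charges against the 0 overall charge gives an oxidation state of +3 for chromium. Cr sits in group 6, so the d-electron count is 6 − 3 = 3. The d³ configuration leaves the e_g set evenly filled (or empty) — no strong Jahn–Teller driving force.

[Cr(ox)3]^4-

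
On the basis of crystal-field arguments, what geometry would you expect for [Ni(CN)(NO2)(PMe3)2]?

Ligand charges: each cyanide is −1; each nitro (N-bound nitrite) is −1; trimethylphosphine is neutral. With an overall charge of 0 the nickel centre must be in the +2 oxidation state.
Group 10 minus oxidation state 2 gives a d⁸ configuration.
With 4 monodentate ligands the coordination number is 4.
Cyanide, nitro (N-bound nitrite), and trimethylphosphine are strong-field ligands (high in the spectrochemical series).
A 3d d⁸ ion with strong-field ligands gains enough CFSE to favour square planar over tetrahedral.

square planar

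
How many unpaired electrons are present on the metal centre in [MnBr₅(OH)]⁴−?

5

Each bromide is −1; each hydroxide is −1; balancing the −4 overall charge requires Mn(II).
Manganese is a group-7 element; Mn(II) is therefore d⁵.
The spin state decides the count: Bromide and hydroxide are weak-field ligands for a first-row metal, so the complex is high-spin.
An octahedral high-spin d⁵ ion is t₂g³e_g², giving 5 unpaired electrons.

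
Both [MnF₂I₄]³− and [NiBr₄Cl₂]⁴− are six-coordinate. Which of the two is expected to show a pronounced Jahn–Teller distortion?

[MnF₂I₄]³−: Ligand charges: each fluoride is −1; each iodide is −1. With an overall charge of −3 the manganese centre must be in the +3 oxidation state. Manganese is a group-7 element; Mn(III) is therefore d⁴. Fluoride and iodide are weak-field ligands for a first-row metal, so the complex is high-spin. The t₂g³e_g¹ (high-spin) configuration has an unevenly filled e_g set; the Jahn–Teller theorem predicts a tetragonal distortion (typically axial elongation) to lift the degeneracy.
[NiBr₄Cl₂]⁴−: Each bromide is −1; each chloride is −1; balancing the −4 overall charge requires Ni(II). Ni sits in group 10, so the d-electron count is 10 − 2 = 8. The d⁸ configuration leaves the e_g set evenly filled (or empty) — no strong Jahn–Teller driving force.

[MnF₂I₄]³−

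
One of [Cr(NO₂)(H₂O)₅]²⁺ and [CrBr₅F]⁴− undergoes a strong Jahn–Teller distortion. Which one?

[Cr(NO₂)(H₂O)₅]²⁺: Summing ligand charges against the +2 overall charge gives an oxidation state of +3 for chromium. Cr sits in group 6, so the d-electron count is 6 − 3 = 3. The d³ configuration leaves the e_g set evenly filled (or empty) — no strong Jahn–Teller driving force.
[CrBr₅F]⁴−: Summing ligand charges against the −4 overall charge gives an oxidation state of +2 for chromium. Group 6 minus oxidation state 2 gives a d⁴ configuration. Bromide and fluoride are weak-field ligands for a first-row metal, so the complex is high-spin. The t₂g³e_g¹ (high-spin) configuration has an unevenly filled e_g set; the Jahn–Teller theorem predicts a tetragonal distortion (typically axial elongation) to lift the degeneracy.

[CrBr₅F]⁴−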